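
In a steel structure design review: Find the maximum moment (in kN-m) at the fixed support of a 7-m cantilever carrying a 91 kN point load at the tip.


For a cantilever with a point load at the free end:
M_max = P * L = 91 * 7 = 637 kN-m

637 kN-m


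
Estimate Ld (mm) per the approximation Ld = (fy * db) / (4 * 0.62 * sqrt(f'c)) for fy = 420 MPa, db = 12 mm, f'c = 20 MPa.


Ld = (fy * db) / (4 * 0.62 * sqrt(f'c))
= (420 * 12) / (4 * 0.62 * sqrt(20))
= 5040 / 11.0909
= 454.43 mm

454.43 mm


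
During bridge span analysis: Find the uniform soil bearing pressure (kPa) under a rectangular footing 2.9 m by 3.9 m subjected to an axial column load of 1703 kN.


A = 2.9 * 3.9 = 11.31 m^2
q = P / A = 1703 / 11.31
= 150.5747 kPa

150.5747 kPa


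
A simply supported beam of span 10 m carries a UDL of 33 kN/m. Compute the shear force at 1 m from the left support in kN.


R_A = w * L / 2 = 33 * 10 / 2 = 165.0 kN
V(x) = R_A - w * x = 165.0 - 33 * 1
= 132.0 kN

132.0 kN


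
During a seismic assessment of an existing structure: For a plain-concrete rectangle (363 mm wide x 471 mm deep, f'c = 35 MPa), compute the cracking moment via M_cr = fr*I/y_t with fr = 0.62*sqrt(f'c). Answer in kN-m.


fr = 0.62 * sqrt(35) = 0.62 * 5.9161 = 3.668 MPa
I = 363 * 471^3 / 12 = 3160735107.75 mm^4
y_t = 235.5 mm
M_cr = fr * I / y_t = 3.668 * 3160735107.75 / 235.5 N-mm
= 49.2292 kN-m

49.2292 kN-m


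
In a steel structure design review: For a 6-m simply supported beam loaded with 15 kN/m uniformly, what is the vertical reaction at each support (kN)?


Total load = w * L = 15 * 6 = 90 kN
By symmetry, each reaction R = total / 2 = 90 / 2 = 45.0 kN

45.0 kN


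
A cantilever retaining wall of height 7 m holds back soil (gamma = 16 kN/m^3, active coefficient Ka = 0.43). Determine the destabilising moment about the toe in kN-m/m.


Pa = 0.5 * Ka * gamma * H^2
= 0.5 * 0.43 * 16 * 7^2
= 168.56 kN/m
Arm = H / 3 = 7 / 3 = 2.3333 m
Mo = Pa * arm = Pa * H / 3 = 168.56 * 7 / 3 = 393.3067 kN-m/m

393.3067 kN-m/m


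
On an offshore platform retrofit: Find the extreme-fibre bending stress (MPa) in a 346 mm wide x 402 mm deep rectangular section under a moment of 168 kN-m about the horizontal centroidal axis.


I = b * h^3 / 12 = 346 * 402^3 / 12 = 1873151964.0 mm^4
y = h / 2 = 402 / 2 = 201.0 mm
M = 168 kN-m = 168000000.0 N-mm
sigma = M * y / I = 168000000.0 * 201.0 / 1873151964.0
= 18.03 MPa

18.03 MPa


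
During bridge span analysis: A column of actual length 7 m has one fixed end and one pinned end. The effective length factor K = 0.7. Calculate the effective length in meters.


L_eff = K * L
= 0.7 * 7
= 4.9 m

4.9 m


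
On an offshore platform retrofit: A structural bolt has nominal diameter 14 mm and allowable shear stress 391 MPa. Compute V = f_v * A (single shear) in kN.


A = pi * d^2 / 4 = pi * 14^2 / 4 = 153.938 mm^2
V = f_v * A / 1000 = 391 * 153.938 / 1000
= 60.1898 kN

60.1898 kN


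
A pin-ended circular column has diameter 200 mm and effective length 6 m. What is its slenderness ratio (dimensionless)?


Radius of gyration r = d / 4 = 200 / 4 = 50.0 mm
L_eff = 6000.0 mm
Slenderness ratio = L / r = 6000.0 / 50.0 = 120.0 (dimensionless)

120.0 (dimensionless)


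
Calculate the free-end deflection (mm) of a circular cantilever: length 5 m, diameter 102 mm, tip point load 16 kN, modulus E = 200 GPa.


I = pi * d^4 / 64 = pi * 102^4 / 64 = 5313376.44 mm^4
L = 5000.0 mm, P = 16000.0 N, E = 200000.0 MPa
delta = P * L^3 / (3 * E * I)
= 16000.0 * 5000.0^3 / (3 * 200000.0 * 5313376.44)
= 627.3475 mm

627.3475 mm


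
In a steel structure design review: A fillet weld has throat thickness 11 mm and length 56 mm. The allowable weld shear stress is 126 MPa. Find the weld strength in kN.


Strength = throat * length * allowable stress
= 11 * 56 * 126 N
= 77616 N
= 77.62 kN

77.62 kN


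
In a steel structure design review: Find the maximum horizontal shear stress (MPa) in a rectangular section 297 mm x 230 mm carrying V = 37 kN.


A = b * h = 297 * 230 = 68310 mm^2
V = 37 kN = 37000.0 N
tau_max = 1.5 * V / A = 1.5 * 37000.0 / 68310
= 0.8125 MPa

0.8125 MPa


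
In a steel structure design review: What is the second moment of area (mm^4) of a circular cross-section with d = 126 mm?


r = d / 2 = 126 / 2 = 63.0 mm
I = pi * r^4 / 4 = pi * 63.0^4 / 4
= 12372346.64 mm^4

12372346.64 mm^4


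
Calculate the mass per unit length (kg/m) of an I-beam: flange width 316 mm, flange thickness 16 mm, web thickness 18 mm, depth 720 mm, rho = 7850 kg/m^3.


A_flanges = 2 * 316 * 16 = 10112 mm^2
A_web = (720 - 2 * 16) * 18 = 12384 mm^2
A_total = 10112 + 12384 = 22496 mm^2 = 0.022496 m^2
Weight = rho * A = 7850 * 0.022496 = 176.5936 kg/m

176.5936 kg/m


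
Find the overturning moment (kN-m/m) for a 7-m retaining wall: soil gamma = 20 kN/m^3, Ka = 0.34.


Pa = 0.5 * Ka * gamma * H^2
= 0.5 * 0.34 * 20 * 7^2
= 166.6 kN/m
Arm = H / 3 = 7 / 3 = 2.3333 m
Mo = Pa * arm = Pa * H / 3 = 166.6 * 7 / 3 = 388.7333 kN-m/m

388.7333 kN-m/m


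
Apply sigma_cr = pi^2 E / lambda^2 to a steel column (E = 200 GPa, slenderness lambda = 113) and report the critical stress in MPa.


sigma_cr = pi^2 * E / lambda^2
= 9.8696 * 200000.0 / 113^2
= 9.8696 * 200000.0 / 12769
= 154.587 MPa

154.587 MPa


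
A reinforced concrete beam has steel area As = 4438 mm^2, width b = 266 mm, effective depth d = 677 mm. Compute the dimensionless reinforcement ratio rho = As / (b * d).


rho = As / (b * d)
= 4438 / (266 * 677)
= 4438 / 180082
= 0.024644 (dimensionless)

0.024644 (dimensionless)


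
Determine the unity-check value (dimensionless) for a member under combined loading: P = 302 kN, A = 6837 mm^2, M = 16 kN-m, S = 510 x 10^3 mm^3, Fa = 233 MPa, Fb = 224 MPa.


f_a = P / A = 302000.0 / 6837 = 44.1714 MPa
f_b = M / S = 16000000.0 / 510000.0 = 31.3725 MPa
Ratio = f_a / Fa + f_b / Fb
= 44.1714 / 233 + 31.3725 / 224
= 0.3296 (dimensionless)

0.3296 (dimensionless)


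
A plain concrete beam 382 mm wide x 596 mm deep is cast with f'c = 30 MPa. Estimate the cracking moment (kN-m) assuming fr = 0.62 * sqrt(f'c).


fr = 0.62 * sqrt(30) = 0.62 * 5.4772 = 3.3959 MPa
I = 382 * 596^3 / 12 = 6739394762.67 mm^4
y_t = 298.0 mm
M_cr = fr * I / y_t = 3.3959 * 6739394762.67 / 298.0 N-mm
= 76.7992 kN-m

76.7992 kN-m


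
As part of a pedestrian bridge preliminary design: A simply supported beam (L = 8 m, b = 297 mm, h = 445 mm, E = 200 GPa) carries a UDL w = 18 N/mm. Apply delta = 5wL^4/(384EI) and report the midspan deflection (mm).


I = 297 * 445^3 / 12 = 2180997843.75 mm^4
L = 8000.0 mm, w = 18 N/mm, E = 200000.0 MPa
delta = 5 * w * L^4 / (384 * E * I)
= 5 * 18 * 8000.0^4 / (384 * 200000.0 * 2180997843.75)
= 2.2008 mm

2.2008 mm


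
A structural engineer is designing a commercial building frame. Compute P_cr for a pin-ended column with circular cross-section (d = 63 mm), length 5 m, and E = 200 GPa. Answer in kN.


I = pi * d^4 / 64 = 773271.66 mm^4
L = 5000.0 mm
P_cr = pi^2 * E * I / L^2
= 9.8696 * 200000.0 * 773271.66 / 5000.0^2
= 61055.08 N = 61.0551 kN

61.0551 kN


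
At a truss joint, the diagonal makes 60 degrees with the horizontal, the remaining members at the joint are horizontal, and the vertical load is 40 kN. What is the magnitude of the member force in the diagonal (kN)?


At the joint, only the diagonal has a vertical component, so vertical equilibrium gives:
F * sin(60) = 40
F = 40 / sin(60)
= 40 / 0.866025
= 46.19 kN

46.19 kN


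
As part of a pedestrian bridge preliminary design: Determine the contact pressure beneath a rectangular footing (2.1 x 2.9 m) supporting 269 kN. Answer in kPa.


A = 2.1 * 2.9 = 6.09 m^2
q = P / A = 269 / 6.09
= 44.1708 kPa

44.1708 kPa


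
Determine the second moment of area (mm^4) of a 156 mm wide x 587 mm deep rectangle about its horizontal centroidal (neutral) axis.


I = b * h^3 / 12
= 156 * 587^3 / 12
= 156 * 202262003 / 12
= 2629406039.0 mm^4

2629406039.0 mm^4


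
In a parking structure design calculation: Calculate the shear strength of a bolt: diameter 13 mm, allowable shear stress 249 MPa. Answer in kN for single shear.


A = pi * d^2 / 4 = pi * 13^2 / 4 = 132.7323 mm^2
V = f_v * A / 1000 = 249 * 132.7323 / 1000
= 33.0503 kN

33.0503 kN


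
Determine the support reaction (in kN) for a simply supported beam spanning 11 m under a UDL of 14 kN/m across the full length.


Total load = w * L = 14 * 11 = 154 kN
By symmetry, each reaction R = total / 2 = 154 / 2 = 77.0 kN

77.0 kN


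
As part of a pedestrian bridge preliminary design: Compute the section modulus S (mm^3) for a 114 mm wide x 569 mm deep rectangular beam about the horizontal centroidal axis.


S = b * h^2 / 6
= 114 * 569^2 / 6
= 114 * 323761 / 6
= 6151459.0 mm^3

6151459.0 mm^3


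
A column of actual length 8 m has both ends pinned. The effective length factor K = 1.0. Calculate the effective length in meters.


L_eff = K * L
= 1.0 * 8
= 8.0 m

8.0 m


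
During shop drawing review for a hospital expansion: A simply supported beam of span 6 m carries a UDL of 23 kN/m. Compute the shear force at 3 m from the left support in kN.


R_A = w * L / 2 = 23 * 6 / 2 = 69.0 kN
V(x) = R_A - w * x = 69.0 - 23 * 3
= 0.0 kN

0.0 kN


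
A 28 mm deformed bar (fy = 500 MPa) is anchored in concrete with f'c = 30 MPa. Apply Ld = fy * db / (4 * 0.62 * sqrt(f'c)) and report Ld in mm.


Ld = (fy * db) / (4 * 0.62 * sqrt(f'c))
= (500 * 28) / (4 * 0.62 * sqrt(30))
= 14000 / 13.5835
= 1030.66 mm

1030.66 mm


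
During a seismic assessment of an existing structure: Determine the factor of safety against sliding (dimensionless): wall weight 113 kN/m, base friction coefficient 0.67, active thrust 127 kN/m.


Resisting force = mu * W = 0.67 * 113 = 75.71 kN/m
FOS = Resisting / Driving = 75.71 / 127
= 0.5961 (dimensionless)

0.5961 (dimensionless)


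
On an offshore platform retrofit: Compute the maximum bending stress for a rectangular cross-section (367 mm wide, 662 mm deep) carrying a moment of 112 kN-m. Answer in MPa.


I = b * h^3 / 12 = 367 * 662^3 / 12 = 8872761064.67 mm^4
y = h / 2 = 662 / 2 = 331.0 mm
M = 112 kN-m = 112000000.0 N-mm
sigma = M * y / I = 112000000.0 * 331.0 / 8872761064.67
= 4.18 MPa

4.18 MPa


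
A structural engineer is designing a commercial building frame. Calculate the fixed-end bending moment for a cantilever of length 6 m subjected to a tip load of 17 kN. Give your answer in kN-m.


For a cantilever with a point load at the free end:
M_max = P * L = 17 * 6 = 102 kN-m

102 kN-m


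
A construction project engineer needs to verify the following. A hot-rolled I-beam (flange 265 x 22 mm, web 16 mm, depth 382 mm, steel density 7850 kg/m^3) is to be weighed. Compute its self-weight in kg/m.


A_flanges = 2 * 265 * 22 = 11660 mm^2
A_web = (382 - 2 * 22) * 16 = 5408 mm^2
A_total = 11660 + 5408 = 17068 mm^2 = 0.017068 m^2
Weight = rho * A = 7850 * 0.017068 = 133.9838 kg/m

133.9838 kg/m


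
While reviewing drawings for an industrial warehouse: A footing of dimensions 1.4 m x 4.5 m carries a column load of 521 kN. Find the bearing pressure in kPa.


A = 1.4 * 4.5 = 6.3 m^2
q = P / A = 521 / 6.3
= 82.6984 kPa

82.6984 kPa


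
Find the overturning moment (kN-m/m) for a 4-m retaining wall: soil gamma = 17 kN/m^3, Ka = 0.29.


Pa = 0.5 * Ka * gamma * H^2
= 0.5 * 0.29 * 17 * 4^2
= 39.44 kN/m
Arm = H / 3 = 4 / 3 = 1.3333 m
Mo = Pa * arm = Pa * H / 3 = 39.44 * 4 / 3 = 52.5867 kN-m/m

52.5867 kN-m/m


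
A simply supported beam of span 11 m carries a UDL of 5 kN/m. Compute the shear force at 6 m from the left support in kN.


R_A = w * L / 2 = 5 * 11 / 2 = 27.5 kN
V(x) = R_A - w * x = 27.5 - 5 * 6
= -2.5 kN

-2.5 kN


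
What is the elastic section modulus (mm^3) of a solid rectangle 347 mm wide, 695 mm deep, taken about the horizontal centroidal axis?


S = b * h^2 / 6
= 347 * 695^2 / 6
= 347 * 483025 / 6
= 27934945.83 mm^3

27934945.83 mm^3


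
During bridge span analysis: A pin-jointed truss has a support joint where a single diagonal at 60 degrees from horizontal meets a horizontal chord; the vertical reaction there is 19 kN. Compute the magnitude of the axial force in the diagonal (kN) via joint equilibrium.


At the joint, only the diagonal has a vertical component, so vertical equilibrium gives:
F * sin(60) = 19
F = 19 / sin(60)
= 19 / 0.866025
= 21.94 kN

21.94 kN


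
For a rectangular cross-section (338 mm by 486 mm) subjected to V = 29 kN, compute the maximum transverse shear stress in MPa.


A = b * h = 338 * 486 = 164268 mm^2
V = 29 kN = 29000.0 N
tau_max = 1.5 * V / A = 1.5 * 29000.0 / 164268
= 0.2648 MPa

0.2648 MPa


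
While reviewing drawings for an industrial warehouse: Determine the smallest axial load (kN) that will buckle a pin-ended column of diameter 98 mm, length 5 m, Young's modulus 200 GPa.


I = pi * d^4 / 64 = 4527664.12 mm^4
L = 5000.0 mm
P_cr = pi^2 * E * I / L^2
= 9.8696 * 200000.0 * 4527664.12 / 5000.0^2
= 357490.03 N = 357.49 kN

357.49 kN


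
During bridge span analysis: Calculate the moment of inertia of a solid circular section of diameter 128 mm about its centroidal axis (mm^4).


r = d / 2 = 128 / 2 = 64.0 mm
I = pi * r^4 / 4 = pi * 64.0^4 / 4
= 13176794.63 mm^4

13176794.63 mm^4


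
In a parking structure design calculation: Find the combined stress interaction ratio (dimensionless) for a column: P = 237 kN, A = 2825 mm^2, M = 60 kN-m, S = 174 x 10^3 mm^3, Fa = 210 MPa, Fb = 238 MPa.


f_a = P / A = 237000.0 / 2825 = 83.8938 MPa
f_b = M / S = 60000000.0 / 174000.0 = 344.8276 MPa
Ratio = f_a / Fa + f_b / Fb
= 83.8938 / 210 + 344.8276 / 238
= 1.8483 (dimensionless)

1.8483 (dimensionless)


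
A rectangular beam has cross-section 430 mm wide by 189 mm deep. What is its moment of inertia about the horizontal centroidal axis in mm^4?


I = b * h^3 / 12
= 430 * 189^3 / 12
= 430 * 6751269 / 12
= 241920472.5 mm^4

241920472.5 mm^4


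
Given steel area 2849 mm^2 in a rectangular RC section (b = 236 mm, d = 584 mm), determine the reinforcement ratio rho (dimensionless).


rho = As / (b * d)
= 2849 / (236 * 584)
= 2849 / 137824
= 0.020671 (dimensionless)

0.020671 (dimensionless)


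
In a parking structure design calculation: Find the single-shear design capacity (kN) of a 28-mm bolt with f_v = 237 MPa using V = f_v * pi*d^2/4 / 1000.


A = pi * d^2 / 4 = pi * 28^2 / 4 = 615.7522 mm^2
V = f_v * A / 1000 = 237 * 615.7522 / 1000
= 145.9333 kN

145.9333 kN


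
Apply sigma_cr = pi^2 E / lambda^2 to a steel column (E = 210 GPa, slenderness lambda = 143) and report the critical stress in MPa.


sigma_cr = pi^2 * E / lambda^2
= 9.8696 * 210000.0 / 143^2
= 9.8696 * 210000.0 / 20449
= 101.3554 MPa

101.3554 MPa


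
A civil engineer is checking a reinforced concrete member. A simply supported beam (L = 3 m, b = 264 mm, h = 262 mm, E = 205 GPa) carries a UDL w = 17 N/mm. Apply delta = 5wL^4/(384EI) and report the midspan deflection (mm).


I = 264 * 262^3 / 12 = 395664016.0 mm^4
L = 3000.0 mm, w = 17 N/mm, E = 205000.0 MPa
delta = 5 * w * L^4 / (384 * E * I)
= 5 * 17 * 3000.0^4 / (384 * 205000.0 * 395664016.0)
= 0.2211 mm

0.2211 mm


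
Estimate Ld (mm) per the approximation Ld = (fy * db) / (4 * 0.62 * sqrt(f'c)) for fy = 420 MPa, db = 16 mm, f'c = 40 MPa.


Ld = (fy * db) / (4 * 0.62 * sqrt(f'c))
= (420 * 16) / (4 * 0.62 * sqrt(40))
= 6720 / 15.6849
= 428.44 mm

428.44 mm


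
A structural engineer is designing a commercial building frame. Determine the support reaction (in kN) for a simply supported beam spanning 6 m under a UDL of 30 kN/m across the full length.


Total load = w * L = 30 * 6 = 180 kN
By symmetry, each reaction R = total / 2 = 180 / 2 = 90.0 kN

90.0 kN


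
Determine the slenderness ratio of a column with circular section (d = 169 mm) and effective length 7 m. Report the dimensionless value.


Radius of gyration r = d / 4 = 169 / 4 = 42.25 mm
L_eff = 7000.0 mm
Slenderness ratio = L / r = 7000.0 / 42.25 = 165.68 (dimensionless)

165.68 (dimensionless)


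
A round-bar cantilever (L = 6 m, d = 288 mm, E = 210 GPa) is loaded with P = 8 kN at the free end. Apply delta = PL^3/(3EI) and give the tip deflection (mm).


I = pi * d^4 / 64 = pi * 288^4 / 64 = 337706834.33 mm^4
L = 6000.0 mm, P = 8000.0 N, E = 210000.0 MPa
delta = P * L^3 / (3 * E * I)
= 8000.0 * 6000.0^3 / (3 * 210000.0 * 337706834.33)
= 8.122 mm

8.122 mm


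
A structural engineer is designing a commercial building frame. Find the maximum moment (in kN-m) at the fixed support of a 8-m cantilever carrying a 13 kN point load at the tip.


For a cantilever with a point load at the free end:
M_max = P * L = 13 * 8 = 104 kN-m

104 kN-m


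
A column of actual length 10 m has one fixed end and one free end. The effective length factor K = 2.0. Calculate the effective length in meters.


L_eff = K * L
= 2.0 * 10
= 20.0 m

20.0 m


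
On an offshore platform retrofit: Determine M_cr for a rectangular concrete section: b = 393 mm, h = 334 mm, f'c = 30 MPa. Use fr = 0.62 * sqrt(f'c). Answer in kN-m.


fr = 0.62 * sqrt(30) = 0.62 * 5.4772 = 3.3959 MPa
I = 393 * 334^3 / 12 = 1220255306.0 mm^4
y_t = 167.0 mm
M_cr = fr * I / y_t = 3.3959 * 1220255306.0 / 167.0 N-mm
= 24.8134 kN-m

24.8134 kN-m


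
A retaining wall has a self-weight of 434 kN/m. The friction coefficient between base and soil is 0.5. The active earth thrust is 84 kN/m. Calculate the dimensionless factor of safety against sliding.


Resisting force = mu * W = 0.5 * 434 = 217.0 kN/m
FOS = Resisting / Driving = 217.0 / 84
= 2.5833 (dimensionless)

2.5833 (dimensionless)


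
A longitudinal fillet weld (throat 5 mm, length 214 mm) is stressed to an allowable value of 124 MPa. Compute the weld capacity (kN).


Strength = throat * length * allowable stress
= 5 * 214 * 124 N
= 132680 N
= 132.68 kN

132.68 kN


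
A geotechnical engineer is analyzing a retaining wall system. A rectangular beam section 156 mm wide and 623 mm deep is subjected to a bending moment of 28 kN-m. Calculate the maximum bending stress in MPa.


I = b * h^3 / 12 = 156 * 623^3 / 12 = 3143456771.0 mm^4
y = h / 2 = 623 / 2 = 311.5 mm
M = 28 kN-m = 28000000.0 N-mm
sigma = M * y / I = 28000000.0 * 311.5 / 3143456771.0
= 2.77 MPa

2.77 MPa


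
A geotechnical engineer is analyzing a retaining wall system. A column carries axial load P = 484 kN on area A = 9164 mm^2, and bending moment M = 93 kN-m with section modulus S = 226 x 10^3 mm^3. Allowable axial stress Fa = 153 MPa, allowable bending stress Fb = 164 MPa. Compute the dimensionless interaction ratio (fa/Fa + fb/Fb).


f_a = P / A = 484000.0 / 9164 = 52.8154 MPa
f_b = M / S = 93000000.0 / 226000.0 = 411.5044 MPa
Ratio = f_a / Fa + f_b / Fb
= 52.8154 / 153 + 411.5044 / 164
= 2.8544 (dimensionless)

2.8544 (dimensionless)


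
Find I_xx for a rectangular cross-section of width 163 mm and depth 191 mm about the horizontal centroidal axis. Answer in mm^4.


I = b * h^3 / 12
= 163 * 191^3 / 12
= 163 * 6967871 / 12
= 94646914.42 mm^4

94646914.42 mm^4


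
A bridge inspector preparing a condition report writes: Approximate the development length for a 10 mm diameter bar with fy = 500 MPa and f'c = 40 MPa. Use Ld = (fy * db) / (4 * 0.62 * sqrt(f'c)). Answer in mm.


Ld = (fy * db) / (4 * 0.62 * sqrt(f'c))
= (500 * 10) / (4 * 0.62 * sqrt(40))
= 5000 / 15.6849
= 318.78 mm

318.78 mm


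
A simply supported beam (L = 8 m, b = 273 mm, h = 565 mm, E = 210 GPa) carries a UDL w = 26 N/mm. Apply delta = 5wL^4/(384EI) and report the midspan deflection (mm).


I = 273 * 565^3 / 12 = 4103238343.75 mm^4
L = 8000.0 mm, w = 26 N/mm, E = 210000.0 MPa
delta = 5 * w * L^4 / (384 * E * I)
= 5 * 26 * 8000.0^4 / (384 * 210000.0 * 4103238343.75)
= 1.6093 mm

1.6093 mm


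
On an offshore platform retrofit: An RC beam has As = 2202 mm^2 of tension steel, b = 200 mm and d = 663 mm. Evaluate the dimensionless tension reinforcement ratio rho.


rho = As / (b * d)
= 2202 / (200 * 663)
= 2202 / 132600
= 0.016606 (dimensionless)

0.016606 (dimensionless)


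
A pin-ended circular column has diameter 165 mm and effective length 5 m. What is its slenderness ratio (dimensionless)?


Radius of gyration r = d / 4 = 165 / 4 = 41.25 mm
L_eff = 5000.0 mm
Slenderness ratio = L / r = 5000.0 / 41.25 = 121.21 (dimensionless)

121.21 (dimensionless)


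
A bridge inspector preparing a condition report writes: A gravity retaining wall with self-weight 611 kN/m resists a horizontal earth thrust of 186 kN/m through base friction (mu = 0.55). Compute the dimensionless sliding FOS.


Resisting force = mu * W = 0.55 * 611 = 336.05 kN/m
FOS = Resisting / Driving = 336.05 / 186
= 1.8067 (dimensionless)

1.8067 (dimensionless)


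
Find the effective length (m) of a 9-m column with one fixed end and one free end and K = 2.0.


L_eff = K * L
= 2.0 * 9
= 18.0 m

18.0 m


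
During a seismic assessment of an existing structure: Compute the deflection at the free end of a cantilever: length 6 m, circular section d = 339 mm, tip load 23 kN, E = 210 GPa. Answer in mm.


I = pi * d^4 / 64 = pi * 339^4 / 64 = 648289058.0 mm^4
L = 6000.0 mm, P = 23000.0 N, E = 210000.0 MPa
delta = P * L^3 / (3 * E * I)
= 23000.0 * 6000.0^3 / (3 * 210000.0 * 648289058.0)
= 12.1639 mm

12.1639 mm


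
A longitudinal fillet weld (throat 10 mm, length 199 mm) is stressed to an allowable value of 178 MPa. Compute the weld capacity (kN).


Strength = throat * length * allowable stress
= 10 * 199 * 178 N
= 354220 N
= 354.22 kN

354.22 kN


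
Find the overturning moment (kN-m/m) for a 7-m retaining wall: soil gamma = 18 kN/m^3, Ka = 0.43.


Pa = 0.5 * Ka * gamma * H^2
= 0.5 * 0.43 * 18 * 7^2
= 189.63 kN/m
Arm = H / 3 = 7 / 3 = 2.3333 m
Mo = Pa * arm = Pa * H / 3 = 189.63 * 7 / 3 = 442.47 kN-m/m

442.47 kN-m/m


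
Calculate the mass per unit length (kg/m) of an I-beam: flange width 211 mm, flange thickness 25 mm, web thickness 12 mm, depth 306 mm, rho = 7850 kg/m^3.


A_flanges = 2 * 211 * 25 = 10550 mm^2
A_web = (306 - 2 * 25) * 12 = 3072 mm^2
A_total = 10550 + 3072 = 13622 mm^2 = 0.013622 m^2
Weight = rho * A = 7850 * 0.013622 = 106.9327 kg/m

106.9327 kg/m


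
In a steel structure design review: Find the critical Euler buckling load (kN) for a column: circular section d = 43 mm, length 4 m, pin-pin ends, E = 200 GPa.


I = pi * d^4 / 64 = 167820.0 mm^4
L = 4000.0 mm
P_cr = pi^2 * E * I / L^2
= 9.8696 * 200000.0 * 167820.0 / 4000.0^2
= 20703.96 N = 20.704 kN

20.704 kN


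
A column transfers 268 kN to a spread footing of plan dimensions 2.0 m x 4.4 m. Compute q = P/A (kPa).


A = 2.0 * 4.4 = 8.8 m^2
q = P / A = 268 / 8.8
= 30.4545 kPa

30.4545 kPa


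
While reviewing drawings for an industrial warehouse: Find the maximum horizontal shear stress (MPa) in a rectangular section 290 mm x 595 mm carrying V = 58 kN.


A = b * h = 290 * 595 = 172550 mm^2
V = 58 kN = 58000.0 N
tau_max = 1.5 * V / A = 1.5 * 58000.0 / 172550
= 0.5042 MPa

0.5042 MPa


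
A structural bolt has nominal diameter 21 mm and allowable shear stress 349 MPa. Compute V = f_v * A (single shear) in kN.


A = pi * d^2 / 4 = pi * 21^2 / 4 = 346.3606 mm^2
V = f_v * A / 1000 = 349 * 346.3606 / 1000
= 120.8798 kN

120.8798 kN


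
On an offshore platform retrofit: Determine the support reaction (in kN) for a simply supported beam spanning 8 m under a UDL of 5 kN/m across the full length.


Total load = w * L = 5 * 8 = 40 kN
By symmetry, each reaction R = total / 2 = 40 / 2 = 20.0 kN

20.0 kN


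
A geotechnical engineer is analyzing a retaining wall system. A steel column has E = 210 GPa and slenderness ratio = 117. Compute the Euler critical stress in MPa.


sigma_cr = pi^2 * E / lambda^2
= 9.8696 * 210000.0 / 117^2
= 9.8696 * 210000.0 / 13689
= 151.4075 MPa

151.4075 MPa


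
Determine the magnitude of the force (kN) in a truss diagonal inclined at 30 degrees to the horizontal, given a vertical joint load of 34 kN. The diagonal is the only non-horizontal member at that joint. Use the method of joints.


At the joint, only the diagonal has a vertical component, so vertical equilibrium gives:
F * sin(30) = 34
F = 34 / sin(30)
= 34 / 0.5
= 68.0 kN

68.0 kN


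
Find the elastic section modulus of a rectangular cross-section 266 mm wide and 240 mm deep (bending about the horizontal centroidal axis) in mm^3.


S = b * h^2 / 6
= 266 * 240^2 / 6
= 266 * 57600 / 6
= 2553600.0 mm^3

2553600.0 mm^3


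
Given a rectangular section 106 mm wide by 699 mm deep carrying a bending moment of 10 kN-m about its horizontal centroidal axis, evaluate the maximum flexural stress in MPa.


I = b * h^3 / 12 = 106 * 699^3 / 12 = 3016866874.5 mm^4
y = h / 2 = 699 / 2 = 349.5 mm
M = 10 kN-m = 10000000.0 N-mm
sigma = M * y / I = 10000000.0 * 349.5 / 3016866874.5
= 1.16 MPa

1.16 MPa


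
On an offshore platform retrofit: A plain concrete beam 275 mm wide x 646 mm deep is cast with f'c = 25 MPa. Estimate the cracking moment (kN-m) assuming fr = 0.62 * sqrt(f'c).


fr = 0.62 * sqrt(25) = 0.62 * 5.0 = 3.1 MPa
I = 275 * 646^3 / 12 = 6178015616.67 mm^4
y_t = 323.0 mm
M_cr = fr * I / y_t = 3.1 * 6178015616.67 / 323.0 N-mm
= 59.2936 kN-m

59.2936 kN-m


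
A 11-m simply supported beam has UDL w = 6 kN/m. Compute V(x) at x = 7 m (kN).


R_A = w * L / 2 = 6 * 11 / 2 = 33.0 kN
V(x) = R_A - w * x = 33.0 - 6 * 7
= -9.0 kN

-9.0 kN


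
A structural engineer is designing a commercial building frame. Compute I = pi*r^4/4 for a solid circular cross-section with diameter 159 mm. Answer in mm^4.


r = d / 2 = 159 / 2 = 79.5 mm
I = pi * r^4 / 4 = pi * 79.5^4 / 4
= 31373169.51 mm^4

31373169.51 mm^4


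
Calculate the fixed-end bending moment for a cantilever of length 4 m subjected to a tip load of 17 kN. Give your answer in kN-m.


For a cantilever with a point load at the free end:
M_max = P * L = 17 * 4 = 68 kN-m

68 kN-m


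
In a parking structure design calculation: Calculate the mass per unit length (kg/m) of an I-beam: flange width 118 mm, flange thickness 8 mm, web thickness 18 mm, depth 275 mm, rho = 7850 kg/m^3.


A_flanges = 2 * 118 * 8 = 1888 mm^2
A_web = (275 - 2 * 8) * 18 = 4662 mm^2
A_total = 1888 + 4662 = 6550 mm^2 = 0.006550 m^2
Weight = rho * A = 7850 * 0.006550 = 51.4175 kg/m

51.4175 kg/m


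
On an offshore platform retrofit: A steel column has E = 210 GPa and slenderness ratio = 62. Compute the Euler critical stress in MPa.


sigma_cr = pi^2 * E / lambda^2
= 9.8696 * 210000.0 / 62^2
= 9.8696 * 210000.0 / 3844
= 539.1823 MPa

539.1823 MPa


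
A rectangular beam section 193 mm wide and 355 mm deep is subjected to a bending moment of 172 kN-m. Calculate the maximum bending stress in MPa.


I = b * h^3 / 12 = 193 * 355^3 / 12 = 719550239.58 mm^4
y = h / 2 = 355 / 2 = 177.5 mm
M = 172 kN-m = 172000000.0 N-mm
sigma = M * y / I = 172000000.0 * 177.5 / 719550239.58
= 42.43 MPa

42.43 MPa


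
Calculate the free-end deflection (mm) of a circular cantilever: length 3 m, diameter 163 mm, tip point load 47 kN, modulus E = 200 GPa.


I = pi * d^4 / 64 = pi * 163^4 / 64 = 34651362.54 mm^4
L = 3000.0 mm, P = 47000.0 N, E = 200000.0 MPa
delta = P * L^3 / (3 * E * I)
= 47000.0 * 3000.0^3 / (3 * 200000.0 * 34651362.54)
= 61.0366 mm

61.0366 mm


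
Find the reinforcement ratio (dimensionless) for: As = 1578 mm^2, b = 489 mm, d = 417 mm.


rho = As / (b * d)
= 1578 / (489 * 417)
= 1578 / 203913
= 0.007739 (dimensionless)

0.007739 (dimensionless)


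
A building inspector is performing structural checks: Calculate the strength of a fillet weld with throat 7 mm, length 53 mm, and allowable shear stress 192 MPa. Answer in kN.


Strength = throat * length * allowable stress
= 7 * 53 * 192 N
= 71232 N
= 71.23 kN

71.23 kN


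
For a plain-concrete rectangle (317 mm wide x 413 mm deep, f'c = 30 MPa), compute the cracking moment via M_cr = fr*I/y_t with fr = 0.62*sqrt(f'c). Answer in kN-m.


fr = 0.62 * sqrt(30) = 0.62 * 5.4772 = 3.3959 MPa
I = 317 * 413^3 / 12 = 1860922004.08 mm^4
y_t = 206.5 mm
M_cr = fr * I / y_t = 3.3959 * 1860922004.08 / 206.5 N-mm
= 30.6027 kN-m

30.6027 kN-m


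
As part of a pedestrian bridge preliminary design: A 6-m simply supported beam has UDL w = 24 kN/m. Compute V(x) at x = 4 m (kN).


R_A = w * L / 2 = 24 * 6 / 2 = 72.0 kN
V(x) = R_A - w * x = 72.0 - 24 * 4
= -24.0 kN

-24.0 kN


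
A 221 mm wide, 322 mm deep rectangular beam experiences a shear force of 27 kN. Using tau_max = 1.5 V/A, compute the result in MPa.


A = b * h = 221 * 322 = 71162 mm^2
V = 27 kN = 27000.0 N
tau_max = 1.5 * V / A = 1.5 * 27000.0 / 71162
= 0.5691 MPa

0.5691 MPa


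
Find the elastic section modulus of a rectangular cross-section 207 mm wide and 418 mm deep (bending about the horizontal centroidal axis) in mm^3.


S = b * h^2 / 6
= 207 * 418^2 / 6
= 207 * 174724 / 6
= 6027978.0 mm^3

6027978.0 mm^3


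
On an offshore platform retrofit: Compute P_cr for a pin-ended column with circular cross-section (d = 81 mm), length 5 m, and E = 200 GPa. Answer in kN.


I = pi * d^4 / 64 = 2113050.98 mm^4
L = 5000.0 mm
P_cr = pi^2 * E * I / L^2
= 9.8696 * 200000.0 * 2113050.98 / 5000.0^2
= 166839.82 N = 166.8398 kN

166.8398 kN


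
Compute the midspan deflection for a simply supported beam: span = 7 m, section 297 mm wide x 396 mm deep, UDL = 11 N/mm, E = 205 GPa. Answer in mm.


I = 297 * 396^3 / 12 = 1536953616.0 mm^4
L = 7000.0 mm, w = 11 N/mm, E = 205000.0 MPa
delta = 5 * w * L^4 / (384 * E * I)
= 5 * 11 * 7000.0^4 / (384 * 205000.0 * 1536953616.0)
= 1.0915 mm

1.0915 mm


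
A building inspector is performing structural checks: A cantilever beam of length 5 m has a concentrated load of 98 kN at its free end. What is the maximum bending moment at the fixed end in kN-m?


For a cantilever with a point load at the free end:
M_max = P * L = 98 * 5 = 490 kN-m

490 kN-m


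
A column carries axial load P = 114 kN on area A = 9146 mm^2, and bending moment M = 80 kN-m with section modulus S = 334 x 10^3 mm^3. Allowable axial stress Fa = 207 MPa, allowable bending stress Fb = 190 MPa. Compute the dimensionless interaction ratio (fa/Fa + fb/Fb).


f_a = P / A = 114000.0 / 9146 = 12.4645 MPa
f_b = M / S = 80000000.0 / 334000.0 = 239.521 MPa
Ratio = f_a / Fa + f_b / Fb
= 12.4645 / 207 + 239.521 / 190
= 1.3209 (dimensionless)

1.3209 (dimensionless)


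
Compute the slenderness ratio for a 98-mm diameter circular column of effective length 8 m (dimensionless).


Radius of gyration r = d / 4 = 98 / 4 = 24.5 mm
L_eff = 8000.0 mm
Slenderness ratio = L / r = 8000.0 / 24.5 = 326.53 (dimensionless)

326.53 (dimensionless)


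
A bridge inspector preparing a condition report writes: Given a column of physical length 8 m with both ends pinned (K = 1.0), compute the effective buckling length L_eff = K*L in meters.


L_eff = K * L
= 1.0 * 8
= 8.0 m

8.0 m


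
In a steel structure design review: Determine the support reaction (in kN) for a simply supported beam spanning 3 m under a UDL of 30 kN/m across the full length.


Total load = w * L = 30 * 3 = 90 kN
By symmetry, each reaction R = total / 2 = 90 / 2 = 45.0 kN

45.0 kN


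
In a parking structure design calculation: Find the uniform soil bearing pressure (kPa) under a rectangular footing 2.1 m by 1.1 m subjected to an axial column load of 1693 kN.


A = 2.1 * 1.1 = 2.31 m^2
q = P / A = 1693 / 2.31
= 732.9004 kPa

732.9004 kPa


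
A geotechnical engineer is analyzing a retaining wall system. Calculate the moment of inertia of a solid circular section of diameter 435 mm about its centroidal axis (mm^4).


r = d / 2 = 435 / 2 = 217.5 mm
I = pi * r^4 / 4 = pi * 217.5^4 / 4
= 1757627854.33 mm^4

1757627854.33 mm^4


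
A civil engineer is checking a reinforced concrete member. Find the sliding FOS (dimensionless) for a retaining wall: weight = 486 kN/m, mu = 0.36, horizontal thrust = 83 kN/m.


Resisting force = mu * W = 0.36 * 486 = 174.96 kN/m
FOS = Resisting / Driving = 174.96 / 83
= 2.108 (dimensionless)

2.108 (dimensionless)


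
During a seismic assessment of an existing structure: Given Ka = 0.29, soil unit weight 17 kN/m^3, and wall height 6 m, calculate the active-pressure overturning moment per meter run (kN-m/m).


Pa = 0.5 * Ka * gamma * H^2
= 0.5 * 0.29 * 17 * 6^2
= 88.74 kN/m
Arm = H / 3 = 6 / 3 = 2.0 m
Mo = Pa * arm = Pa * H / 3 = 88.74 * 6 / 3 = 177.48 kN-m/m

177.48 kN-m/m


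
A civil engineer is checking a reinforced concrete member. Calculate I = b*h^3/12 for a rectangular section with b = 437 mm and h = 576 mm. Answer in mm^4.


I = b * h^3 / 12
= 437 * 576^3 / 12
= 437 * 191102976 / 12
= 6959333376.0 mm^4

6959333376.0 mm^4


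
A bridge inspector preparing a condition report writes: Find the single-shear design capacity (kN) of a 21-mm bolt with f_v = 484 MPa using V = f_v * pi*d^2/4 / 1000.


A = pi * d^2 / 4 = pi * 21^2 / 4 = 346.3606 mm^2
V = f_v * A / 1000 = 484 * 346.3606 / 1000
= 167.6385 kN

167.6385 kN


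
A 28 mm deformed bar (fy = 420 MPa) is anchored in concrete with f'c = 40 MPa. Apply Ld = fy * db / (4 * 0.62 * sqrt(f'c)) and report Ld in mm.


Ld = (fy * db) / (4 * 0.62 * sqrt(f'c))
= (420 * 28) / (4 * 0.62 * sqrt(40))
= 11760 / 15.6849
= 749.77 mm

749.77 mm


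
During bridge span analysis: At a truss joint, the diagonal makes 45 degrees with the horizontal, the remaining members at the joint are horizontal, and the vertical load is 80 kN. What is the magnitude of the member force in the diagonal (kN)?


At the joint, only the diagonal has a vertical component, so vertical equilibrium gives:
F * sin(45) = 80
F = 80 / sin(45)
= 80 / 0.707107
= 113.14 kN

113.14 kN


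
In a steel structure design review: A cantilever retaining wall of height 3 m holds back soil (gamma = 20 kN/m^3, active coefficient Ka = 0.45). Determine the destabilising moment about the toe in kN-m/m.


Pa = 0.5 * Ka * gamma * H^2
= 0.5 * 0.45 * 20 * 3^2
= 40.5 kN/m
Arm = H / 3 = 3 / 3 = 1.0 m
Mo = Pa * arm = Pa * H / 3 = 40.5 * 3 / 3 = 40.5 kN-m/m

40.5 kN-m/m


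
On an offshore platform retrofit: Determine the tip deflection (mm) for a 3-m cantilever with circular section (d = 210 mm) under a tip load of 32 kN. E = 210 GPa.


I = pi * d^4 / 64 = pi * 210^4 / 64 = 95465637.63 mm^4
L = 3000.0 mm, P = 32000.0 N, E = 210000.0 MPa
delta = P * L^3 / (3 * E * I)
= 32000.0 * 3000.0^3 / (3 * 210000.0 * 95465637.63)
= 14.3657 mm

14.3657 mm


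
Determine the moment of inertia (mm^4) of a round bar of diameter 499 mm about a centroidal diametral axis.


r = d / 2 = 499 / 2 = 249.5 mm
I = pi * r^4 / 4 = pi * 249.5^4 / 4
= 3043491416.12 mm^4

3043491416.12 mm^4


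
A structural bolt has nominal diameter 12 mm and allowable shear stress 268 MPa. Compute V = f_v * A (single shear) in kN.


A = pi * d^2 / 4 = pi * 12^2 / 4 = 113.0973 mm^2
V = f_v * A / 1000 = 268 * 113.0973 / 1000
= 30.3101 kN

30.3101 kN


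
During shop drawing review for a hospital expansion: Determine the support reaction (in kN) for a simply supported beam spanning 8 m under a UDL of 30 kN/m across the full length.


Total load = w * L = 30 * 8 = 240 kN
By symmetry, each reaction R = total / 2 = 240 / 2 = 120.0 kN

120.0 kN


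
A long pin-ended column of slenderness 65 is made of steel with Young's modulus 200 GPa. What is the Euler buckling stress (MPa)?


sigma_cr = pi^2 * E / lambda^2
= 9.8696 * 200000.0 / 65^2
= 9.8696 * 200000.0 / 4225
= 467.2002 MPa

467.2002 MPa


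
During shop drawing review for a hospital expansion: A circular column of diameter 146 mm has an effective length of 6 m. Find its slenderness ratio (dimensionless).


Radius of gyration r = d / 4 = 146 / 4 = 36.5 mm
L_eff = 6000.0 mm
Slenderness ratio = L / r = 6000.0 / 36.5 = 164.38 (dimensionless)

164.38 (dimensionless)


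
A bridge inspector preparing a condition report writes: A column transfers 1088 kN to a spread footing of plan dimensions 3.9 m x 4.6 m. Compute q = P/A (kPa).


A = 3.9 * 4.6 = 17.94 m^2
q = P / A = 1088 / 17.94
= 60.6466 kPa

60.6466 kPa


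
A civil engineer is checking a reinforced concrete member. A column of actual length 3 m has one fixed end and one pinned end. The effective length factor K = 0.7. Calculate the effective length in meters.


L_eff = K * L
= 0.7 * 3
= 2.1 m

2.1 m


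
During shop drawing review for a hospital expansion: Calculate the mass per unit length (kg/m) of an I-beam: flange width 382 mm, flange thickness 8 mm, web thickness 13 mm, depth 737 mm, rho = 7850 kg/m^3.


A_flanges = 2 * 382 * 8 = 6112 mm^2
A_web = (737 - 2 * 8) * 13 = 9373 mm^2
A_total = 6112 + 9373 = 15485 mm^2 = 0.015485 m^2
Weight = rho * A = 7850 * 0.015485 = 121.5572 kg/m

121.5572 kg/m


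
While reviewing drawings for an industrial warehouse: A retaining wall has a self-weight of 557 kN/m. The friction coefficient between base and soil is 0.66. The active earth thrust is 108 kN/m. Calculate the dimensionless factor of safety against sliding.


Resisting force = mu * W = 0.66 * 557 = 367.62 kN/m
FOS = Resisting / Driving = 367.62 / 108
= 3.4039 (dimensionless)

3.4039 (dimensionless)


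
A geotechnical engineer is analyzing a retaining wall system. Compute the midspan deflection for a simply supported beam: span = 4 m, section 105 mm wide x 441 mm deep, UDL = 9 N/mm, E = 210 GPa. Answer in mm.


I = 105 * 441^3 / 12 = 750453558.75 mm^4
L = 4000.0 mm, w = 9 N/mm, E = 210000.0 MPa
delta = 5 * w * L^4 / (384 * E * I)
= 5 * 9 * 4000.0^4 / (384 * 210000.0 * 750453558.75)
= 0.1904 mm

0.1904 mm


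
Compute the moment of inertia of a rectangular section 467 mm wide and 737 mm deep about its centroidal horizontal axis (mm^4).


I = b * h^3 / 12
= 467 * 737^3 / 12
= 467 * 400315553 / 12
= 15578946937.58 mm^4

15578946937.58 mm^4


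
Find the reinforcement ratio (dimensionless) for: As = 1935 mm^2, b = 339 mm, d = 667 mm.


rho = As / (b * d)
= 1935 / (339 * 667)
= 1935 / 226113
= 0.008558 (dimensionless)

0.008558 (dimensionless)


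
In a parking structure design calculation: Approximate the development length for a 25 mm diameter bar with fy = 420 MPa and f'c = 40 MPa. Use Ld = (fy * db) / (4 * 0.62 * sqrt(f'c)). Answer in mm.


Ld = (fy * db) / (4 * 0.62 * sqrt(f'c))
= (420 * 25) / (4 * 0.62 * sqrt(40))
= 10500 / 15.6849
= 669.43 mm

669.43 mm


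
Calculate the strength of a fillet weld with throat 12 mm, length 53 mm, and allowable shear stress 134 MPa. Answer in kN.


Strength = throat * length * allowable stress
= 12 * 53 * 134 N
= 85224 N
= 85.22 kN

85.22 kN


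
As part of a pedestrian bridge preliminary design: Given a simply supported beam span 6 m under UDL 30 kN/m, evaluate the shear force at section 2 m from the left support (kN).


R_A = w * L / 2 = 30 * 6 / 2 = 90.0 kN
V(x) = R_A - w * x = 90.0 - 30 * 2
= 30.0 kN

30.0 kN


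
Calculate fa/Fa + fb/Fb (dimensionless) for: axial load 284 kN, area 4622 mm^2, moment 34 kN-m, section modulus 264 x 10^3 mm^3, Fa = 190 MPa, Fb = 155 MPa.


f_a = P / A = 284000.0 / 4622 = 61.4453 MPa
f_b = M / S = 34000000.0 / 264000.0 = 128.7879 MPa
Ratio = f_a / Fa + f_b / Fb
= 61.4453 / 190 + 128.7879 / 155
= 1.1543 (dimensionless)

1.1543 (dimensionless)


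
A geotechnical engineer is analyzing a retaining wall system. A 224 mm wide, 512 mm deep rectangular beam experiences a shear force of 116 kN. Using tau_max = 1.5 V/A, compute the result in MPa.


A = b * h = 224 * 512 = 114688 mm^2
V = 116 kN = 116000.0 N
tau_max = 1.5 * V / A = 1.5 * 116000.0 / 114688
= 1.5172 MPa

1.5172 MPa


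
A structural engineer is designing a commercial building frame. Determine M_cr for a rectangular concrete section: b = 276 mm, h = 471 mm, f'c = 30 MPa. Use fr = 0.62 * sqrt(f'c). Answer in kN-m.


fr = 0.62 * sqrt(30) = 0.62 * 5.4772 = 3.3959 MPa
I = 276 * 471^3 / 12 = 2403203553.0 mm^4
y_t = 235.5 mm
M_cr = fr * I / y_t = 3.3959 * 2403203553.0 / 235.5 N-mm
= 34.6539 kN-m

34.6539 kN-m
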